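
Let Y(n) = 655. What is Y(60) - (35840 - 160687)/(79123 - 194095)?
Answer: 75181813/114972 ≈ 653.91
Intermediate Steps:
Y(60) - (35840 - 160687)/(79123 - 194095) = 655 - (35840 - 160687)/(79123 - 194095) = 655 - (-124847)/(-114972) = 655 - (-124847)*(-1)/114972 = 655 - 1*124847/114972 = 655 - 124847/114972 = 75181813/114972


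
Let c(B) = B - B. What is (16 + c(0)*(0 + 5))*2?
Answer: 32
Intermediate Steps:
c(B) = 0
(16 + c(0)*(0 + 5))*2 = (16 + 0*(0 + 5))*2 = (16 + 0*5)*2 = (16 + 0)*2 = 16*2 = 32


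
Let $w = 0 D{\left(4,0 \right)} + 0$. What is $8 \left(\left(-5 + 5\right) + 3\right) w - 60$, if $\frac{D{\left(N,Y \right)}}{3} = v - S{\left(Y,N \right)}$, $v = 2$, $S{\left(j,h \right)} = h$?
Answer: $-60$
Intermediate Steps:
$D{\left(N,Y \right)} = 6 - 3 N$ ($D{\left(N,Y \right)} = 3 \left(2 - N\right) = 6 - 3 N$)
$w = 0$ ($w = 0 \left(6 - 12\right) + 0 = 0 \left(-6\right) + 0 = 0 + 0 = 0$)
$8 \left(\left(-5 + 5\right) + 3\right) w - 60 = 8 \left(\left(-5 + 5\right) + 3\right) 0 - 60 = 8 \left(0 + 3\right) 0 - 60 = 8 \cdot 3 \cdot 0 - 60 = 24 \cdot 0 - 60 = 0 - 60 = -60$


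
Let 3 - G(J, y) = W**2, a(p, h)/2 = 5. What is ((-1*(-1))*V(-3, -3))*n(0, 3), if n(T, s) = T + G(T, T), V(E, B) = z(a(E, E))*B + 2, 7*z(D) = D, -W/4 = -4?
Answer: 4048/7 ≈ 578.29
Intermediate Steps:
W = 16 (W = -4*(-4) = 16)
a(p, h) = 10 (a(p, h) = 2*5 = 10)
G(J, y) = -253 (G(J, y) = 3 - 1*16**2 = 3 - 1*256 = 3 - 256 = -253)
z(D) = D/7
V(E, B) = 2 + 10*B/7 (V(E, B) = ((1/7)*10)*B + 2 = 10*B/7 + 2 = 2 + 10*B/7)
n(T, s) = -253 + T (n(T, s) = T - 253 = -253 + T)
((-1*(-1))*V(-3, -3))*n(0, 3) = ((-1*(-1))*(2 + (10/7)*(-3)))*(-253 + 0) = (1*(2 - 30/7))*(-253) = (1*(-16/7))*(-253) = -16/7*(-253) = 4048/7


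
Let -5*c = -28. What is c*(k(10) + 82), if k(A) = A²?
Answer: 5096/5 ≈ 1019.2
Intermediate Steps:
c = 28/5 (c = -⅕*(-28) = 28/5 ≈ 5.6000)
c*(k(10) + 82) = 28*(10² + 82)/5 = 28*(100 + 82)/5 = (28/5)*182 = 5096/5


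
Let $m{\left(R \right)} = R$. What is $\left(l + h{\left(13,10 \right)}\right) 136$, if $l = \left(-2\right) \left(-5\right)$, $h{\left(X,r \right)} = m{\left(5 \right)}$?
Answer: $2040$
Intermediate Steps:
$h{\left(X,r \right)} = 5$
$l = 10$
$\left(l + h{\left(13,10 \right)}\right) 136 = \left(10 + 5\right) 136 = 15 \cdot 136 = 2040$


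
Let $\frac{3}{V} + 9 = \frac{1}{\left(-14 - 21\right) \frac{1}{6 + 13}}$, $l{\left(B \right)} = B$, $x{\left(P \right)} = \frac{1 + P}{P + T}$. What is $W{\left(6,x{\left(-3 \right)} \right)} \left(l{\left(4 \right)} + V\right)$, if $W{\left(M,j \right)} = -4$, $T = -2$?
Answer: $- \frac{2462}{167} \approx -14.743$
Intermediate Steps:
$x{\left(P \right)} = \frac{1 + P}{-2 + P}$ ($x{\left(P \right)} = \frac{1 + P}{P - 2} = \frac{1 + P}{-2 + P}$)
$V = - \frac{105}{334}$ ($V = \frac{3}{-9 + \frac{1}{\left(-14 - 21\right) \frac{1}{6 + 13}}} = \frac{3}{-9 + \frac{1}{\left(-35\right) \frac{1}{19}}} = \frac{3}{-9 + \frac{1}{- \frac{35}{19}}} = \frac{3}{-9 - \frac{19}{35}} = \frac{3}{- \frac{334}{35}} = 3 \left(- \frac{35}{334}\right) = - \frac{105}{334} \approx -0.31437$)
$W{\left(6,x{\left(-3 \right)} \right)} \left(l{\left(4 \right)} + V\right) = - 4 \left(4 - \frac{105}{334}\right) = \left(-4\right) \frac{1231}{334} = - \frac{2462}{167}$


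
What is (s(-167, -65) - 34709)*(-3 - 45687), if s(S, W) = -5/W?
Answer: 20616059040/13 ≈ 1.5859e+9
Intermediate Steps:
(s(-167, -65) - 34709)*(-3 - 45687) = (-5/(-65) - 34709)*(-3 - 45687) = (-5*(-1/65) - 34709)*(-45690) = (1/13 - 34709)*(-45690) = -451216/13*(-45690) = 20616059040/13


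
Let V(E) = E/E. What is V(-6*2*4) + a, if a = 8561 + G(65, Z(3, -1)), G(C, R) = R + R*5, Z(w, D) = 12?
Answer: 8634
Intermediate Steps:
V(E) = 1
G(C, R) = 6*R (G(C, R) = R + 5*R = 6*R)
a = 8633 (a = 8561 + 6*12 = 8561 + 72 = 8633)
V(-6*2*4) + a = 1 + 8633 = 8634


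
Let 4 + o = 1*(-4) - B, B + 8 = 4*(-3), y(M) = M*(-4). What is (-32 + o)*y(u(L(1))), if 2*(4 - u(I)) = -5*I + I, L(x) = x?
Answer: 480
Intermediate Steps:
u(I) = 4 + 2*I (u(I) = 4 - (-5*I + I)/2 = 4 - (-2)*I = 4 + 2*I)
y(M) = -4*M
B = -20 (B = -8 + 4*(-3) = -8 - 12 = -20)
o = 12 (o = -4 + (1*(-4) - 1*(-20)) = -4 + (-4 + 20) = -4 + 16 = 12)
(-32 + o)*y(u(L(1))) = (-32 + 12)*(-4*(4 + 2*1)) = -(-80)*(4 + 2) = -(-80)*6 = -20*(-24) = 480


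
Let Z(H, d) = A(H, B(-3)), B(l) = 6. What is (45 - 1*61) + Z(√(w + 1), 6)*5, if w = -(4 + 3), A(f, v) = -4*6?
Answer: -136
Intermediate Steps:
A(f, v) = -24
w = -7 (w = -1*7 = -7)
Z(H, d) = -24
(45 - 1*61) + Z(√(w + 1), 6)*5 = (45 - 1*61) - 24*5 = (45 - 61) - 120 = -16 - 120 = -136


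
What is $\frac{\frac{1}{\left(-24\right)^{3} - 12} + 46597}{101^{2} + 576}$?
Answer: $\frac{644716091}{149110572} \approx 4.3237$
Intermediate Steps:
$\frac{\frac{1}{\left(-24\right)^{3} - 12} + 46597}{101^{2} + 576} = \frac{\frac{1}{-13824 - 12} + 46597}{10201 + 576} = \frac{\frac{1}{-13836} + 46597}{10777} = \left(- \frac{1}{13836} + 46597\right) \frac{1}{10777} = \frac{644716091}{13836} \cdot \frac{1}{10777} = \frac{644716091}{149110572}$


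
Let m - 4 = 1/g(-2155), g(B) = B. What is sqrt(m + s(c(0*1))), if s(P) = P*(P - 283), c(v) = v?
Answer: 13*sqrt(109905)/2155 ≈ 1.9999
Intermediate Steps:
s(P) = P*(-283 + P)
m = 8619/2155 (m = 4 + 1/(-2155) = 4 - 1/2155 = 8619/2155 ≈ 3.9995)
sqrt(m + s(c(0*1))) = sqrt(8619/2155 + (0*1)*(-283 + 0*1)) = sqrt(8619/2155 + 0*(-283 + 0)) = sqrt(8619/2155 + 0*(-283)) = sqrt(8619/2155 + 0) = sqrt(8619/2155) = 13*sqrt(109905)/2155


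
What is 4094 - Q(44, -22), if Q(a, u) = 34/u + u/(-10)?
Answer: 225134/55 ≈ 4093.3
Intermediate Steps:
Q(a, u) = 34/u - u/10 (Q(a, u) = 34/u + u*(-⅒) = 34/u - u/10)
4094 - Q(44, -22) = 4094 - (34/(-22) - ⅒*(-22)) = 4094 - (34*(-1/22) + 11/5) = 4094 - (-17/11 + 11/5) = 4094 - 1*36/55 = 4094 - 36/55 = 225134/55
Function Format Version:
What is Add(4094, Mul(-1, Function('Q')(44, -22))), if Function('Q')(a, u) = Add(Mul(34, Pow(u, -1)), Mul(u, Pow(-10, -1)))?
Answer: Rational(225134, 55) ≈ 4093.3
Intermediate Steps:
Function('Q')(a, u) = Add(Mul(34, Pow(u, -1)), Mul(Rational(-1, 10), u)) (Function('Q')(a, u) = Add(Mul(34, Pow(u, -1)), Mul(u, Rational(-1, 10))) = Add(Mul(34, Pow(u, -1)), Mul(Rational(-1, 10), u)))
Add(4094, Mul(-1, Function('Q')(44, -22))) = Add(4094, Mul(-1, Add(Mul(34, Pow(-22, -1)), Mul(Rational(-1, 10), -22)))) = Add(4094, Mul(-1, Add(Mul(34, Rational(-1, 22)), Rational(11, 5)))) = Add(4094, Mul(-1, Add(Rational(-17, 11), Rational(11, 5)))) = Add(4094, Mul(-1, Rational(36, 55))) = Add(4094, Rational(-36, 55)) = Rational(225134, 55)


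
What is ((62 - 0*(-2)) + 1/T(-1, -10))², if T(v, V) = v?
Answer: 3721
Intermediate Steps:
((62 - 0*(-2)) + 1/T(-1, -10))² = ((62 - 0*(-2)) + 1/(-1))² = ((62 - 1*0) - 1)² = ((62 + 0) - 1)² = (62 - 1)² = 61² = 3721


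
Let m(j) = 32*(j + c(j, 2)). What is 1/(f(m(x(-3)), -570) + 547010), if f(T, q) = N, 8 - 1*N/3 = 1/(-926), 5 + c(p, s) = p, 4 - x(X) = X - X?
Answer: 926/506553487 ≈ 1.8280e-6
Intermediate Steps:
x(X) = 4 (x(X) = 4 - (X - X) = 4 - 1*0 = 4 + 0 = 4)
c(p, s) = -5 + p
m(j) = -160 + 64*j (m(j) = 32*(j + (-5 + j)) = 32*(-5 + 2*j) = -160 + 64*j)
N = 22227/926 (N = 24 - 3/(-926) = 24 - 3*(-1/926) = 24 + 3/926 = 22227/926 ≈ 24.003)
f(T, q) = 22227/926
1/(f(m(x(-3)), -570) + 547010) = 1/(22227/926 + 547010) = 1/(506553487/926) = 926/506553487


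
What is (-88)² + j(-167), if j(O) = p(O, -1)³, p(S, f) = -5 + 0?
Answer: 7619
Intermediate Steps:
p(S, f) = -5
j(O) = -125 (j(O) = (-5)³ = -125)
(-88)² + j(-167) = (-88)² - 125 = 7744 - 125 = 7619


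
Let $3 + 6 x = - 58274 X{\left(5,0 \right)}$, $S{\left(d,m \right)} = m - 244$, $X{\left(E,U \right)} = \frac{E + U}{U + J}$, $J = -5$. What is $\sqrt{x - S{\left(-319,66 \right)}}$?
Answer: $\frac{7 \sqrt{7266}}{6} \approx 99.448$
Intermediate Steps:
$X{\left(E,U \right)} = \frac{E + U}{-5 + U}$ ($X{\left(E,U \right)} = \frac{E + U}{U - 5} = \frac{E + U}{-5 + U}$)
$S{\left(d,m \right)} = -244 + m$ ($S{\left(d,m \right)} = m - 244 = -244 + m$)
$x = \frac{58271}{6}$ ($x = - \frac{1}{2} + \frac{\left(-58274\right) \frac{5 + 0}{-5 + 0}}{6} = - \frac{1}{2} + \frac{\left(-58274\right) \frac{1}{-5} \cdot 5}{6} = - \frac{1}{2} + \frac{\left(-58274\right) \left(\left(- \frac{1}{5}\right) 5\right)}{6} = - \frac{1}{2} + \frac{\left(-58274\right) \left(-1\right)}{6} = - \frac{1}{2} + \frac{1}{6} \cdot 58274 = - \frac{1}{2} + \frac{29137}{3} = \frac{58271}{6} \approx 9711.8$)
$\sqrt{x - S{\left(-319,66 \right)}} = \sqrt{\frac{58271}{6} - \left(-244 + 66\right)} = \sqrt{\frac{58271}{6} - -178} = \sqrt{\frac{58271}{6} + 178} = \sqrt{\frac{59339}{6}} = \frac{7 \sqrt{7266}}{6}$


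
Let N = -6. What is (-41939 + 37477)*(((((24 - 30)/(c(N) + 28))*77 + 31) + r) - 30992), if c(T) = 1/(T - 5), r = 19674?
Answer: 15483992242/307 ≈ 5.0436e+7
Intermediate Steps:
c(T) = 1/(-5 + T)
(-41939 + 37477)*(((((24 - 30)/(c(N) + 28))*77 + 31) + r) - 30992) = (-41939 + 37477)*(((((24 - 30)/(1/(-5 - 6) + 28))*77 + 31) + 19674) - 30992) = -4462*(((-6/(1/(-11) + 28)*77 + 31) + 19674) - 30992) = -4462*(((-6/(-1/11 + 28)*77 + 31) + 19674) - 30992) = -4462*(((-6/307/11*77 + 31) + 19674) - 30992) = -4462*(((-6*11/307*77 + 31) + 19674) - 30992) = -4462*(((-66/307*77 + 31) + 19674) - 30992) = -4462*(((-5082/307 + 31) + 19674) - 30992) = -4462*((4435/307 + 19674) - 30992) = -4462*(6044353/307 - 30992) = -4462*(-3470191/307) = 15483992242/307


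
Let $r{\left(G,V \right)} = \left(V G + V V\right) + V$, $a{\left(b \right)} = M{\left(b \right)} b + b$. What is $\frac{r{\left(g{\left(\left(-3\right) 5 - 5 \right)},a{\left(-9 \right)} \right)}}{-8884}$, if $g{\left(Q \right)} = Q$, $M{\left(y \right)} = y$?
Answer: $- \frac{954}{2221} \approx -0.42954$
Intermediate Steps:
$a{\left(b \right)} = b + b^{2}$ ($a{\left(b \right)} = b b + b = b^{2} + b = b + b^{2}$)
$r{\left(G,V \right)} = V + V^{2} + G V$ ($r{\left(G,V \right)} = \left(G V + V^{2}\right) + V = \left(V^{2} + G V\right) + V = V + V^{2} + G V$)
$\frac{r{\left(g{\left(\left(-3\right) 5 - 5 \right)},a{\left(-9 \right)} \right)}}{-8884} = \frac{- 9 \left(1 - 9\right) \left(1 - 20 - 9 \left(1 - 9\right)\right)}{-8884} = \left(-9\right) \left(-8\right) \left(1 - 20 - -72\right) \left(- \frac{1}{8884}\right) = 72 \left(1 - 20 + 72\right) \left(- \frac{1}{8884}\right) = 72 \cdot 53 \left(- \frac{1}{8884}\right) = 3816 \left(- \frac{1}{8884}\right) = - \frac{954}{2221}$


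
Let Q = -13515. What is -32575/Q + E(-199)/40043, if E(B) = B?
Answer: 260342248/108236229 ≈ 2.4053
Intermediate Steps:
-32575/Q + E(-199)/40043 = -32575/(-13515) - 199/40043 = -32575*(-1/13515) - 199*1/40043 = 6515/2703 - 199/40043 = 260342248/108236229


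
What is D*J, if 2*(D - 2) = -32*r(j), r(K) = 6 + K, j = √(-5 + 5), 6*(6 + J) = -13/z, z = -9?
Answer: 14617/27 ≈ 541.37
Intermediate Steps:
J = -311/54 (J = -6 + (-13/(-9))/6 = -6 + (-13*(-⅑))/6 = -6 + (⅙)*(13/9) = -6 + 13/54 = -311/54 ≈ -5.7593)
j = 0 (j = √0 = 0)
D = -94 (D = 2 + (-32*(6 + 0))/2 = 2 + (-32*6)/2 = 2 + (½)*(-192) = 2 - 96 = -94)
D*J = -94*(-311/54) = 14617/27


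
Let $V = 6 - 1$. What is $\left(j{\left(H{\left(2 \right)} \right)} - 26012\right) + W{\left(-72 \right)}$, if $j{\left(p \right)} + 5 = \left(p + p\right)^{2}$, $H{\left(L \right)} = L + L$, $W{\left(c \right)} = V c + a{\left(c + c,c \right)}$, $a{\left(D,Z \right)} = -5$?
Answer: $-26318$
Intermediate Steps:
$V = 5$
$W{\left(c \right)} = -5 + 5 c$ ($W{\left(c \right)} = 5 c - 5 = -5 + 5 c$)
$H{\left(L \right)} = 2 L$
$j{\left(p \right)} = -5 + 4 p^{2}$ ($j{\left(p \right)} = -5 + \left(p + p\right)^{2} = -5 + \left(2 p\right)^{2} = -5 + 4 p^{2}$)
$\left(j{\left(H{\left(2 \right)} \right)} - 26012\right) + W{\left(-72 \right)} = \left(\left(-5 + 4 \left(2 \cdot 2\right)^{2}\right) - 26012\right) + \left(-5 + 5 \left(-72\right)\right) = \left(\left(-5 + 4 \cdot 4^{2}\right) - 26012\right) - 365 = \left(\left(-5 + 4 \cdot 16\right) - 26012\right) - 365 = \left(\left(-5 + 64\right) - 26012\right) - 365 = \left(59 - 26012\right) - 365 = -25953 - 365 = -26318$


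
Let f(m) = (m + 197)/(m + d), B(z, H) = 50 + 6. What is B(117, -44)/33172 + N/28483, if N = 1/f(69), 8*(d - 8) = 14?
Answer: 60985009/35903846888 ≈ 0.0016986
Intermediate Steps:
d = 39/4 (d = 8 + (1/8)*14 = 8 + 7/4 = 39/4 ≈ 9.7500)
B(z, H) = 56
f(m) = (197 + m)/(39/4 + m) (f(m) = (m + 197)/(m + 39/4) = (197 + m)/(39/4 + m))
N = 45/152 (N = 1/(4*(197 + 69)/(39 + 4*69)) = 1/(4*266/(39 + 276)) = 1/(4*266/315) = 1/(4*(1/315)*266) = 1/(152/45) = 45/152 ≈ 0.29605)
B(117, -44)/33172 + N/28483 = 56/33172 + (45/152)/28483 = 56*(1/33172) + (45/152)*(1/28483) = 14/8293 + 45/4329416 = 60985009/35903846888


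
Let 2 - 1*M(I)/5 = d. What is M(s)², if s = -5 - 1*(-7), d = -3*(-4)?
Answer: 2500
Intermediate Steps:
d = 12
s = 2 (s = -5 + 7 = 2)
M(I) = -50 (M(I) = 10 - 5*12 = 10 - 60 = -50)
M(s)² = (-50)² = 2500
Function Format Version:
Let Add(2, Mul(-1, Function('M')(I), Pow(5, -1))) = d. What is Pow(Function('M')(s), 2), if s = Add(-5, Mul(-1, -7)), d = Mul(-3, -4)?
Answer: 2500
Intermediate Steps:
d = 12
s = 2 (s = Add(-5, 7) = 2)
Function('M')(I) = -50 (Function('M')(I) = Add(10, Mul(-5, 12)) = Add(10, -60) = -50)
Pow(Function('M')(s), 2) = Pow(-50, 2) = 2500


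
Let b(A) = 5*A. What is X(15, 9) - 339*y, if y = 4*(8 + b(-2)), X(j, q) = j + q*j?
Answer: 2862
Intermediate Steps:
X(j, q) = j + j*q
y = -8 (y = 4*(8 + 5*(-2)) = 4*(8 - 10) = 4*(-2) = -8)
X(15, 9) - 339*y = 15*(1 + 9) - 339*(-8) = 15*10 + 2712 = 150 + 2712 = 2862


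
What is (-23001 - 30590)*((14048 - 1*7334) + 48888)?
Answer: -2979766782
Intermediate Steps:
(-23001 - 30590)*((14048 - 1*7334) + 48888) = -53591*((14048 - 7334) + 48888) = -53591*(6714 + 48888) = -53591*55602 = -2979766782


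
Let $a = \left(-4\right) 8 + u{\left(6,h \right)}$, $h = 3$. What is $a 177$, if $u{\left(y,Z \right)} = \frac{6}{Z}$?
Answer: $-5310$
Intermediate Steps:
$a = -30$ ($a = \left(-4\right) 8 + \frac{6}{3} = -32 + 6 \cdot \frac{1}{3} = -32 + 2 = -30$)
$a 177 = \left(-30\right) 177 = -5310$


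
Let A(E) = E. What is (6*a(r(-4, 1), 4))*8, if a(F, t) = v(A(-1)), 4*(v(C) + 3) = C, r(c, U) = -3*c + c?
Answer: -156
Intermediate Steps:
r(c, U) = -2*c
v(C) = -3 + C/4
a(F, t) = -13/4 (a(F, t) = -3 + (¼)*(-1) = -3 - ¼ = -13/4)
(6*a(r(-4, 1), 4))*8 = (6*(-13/4))*8 = -39/2*8 = -156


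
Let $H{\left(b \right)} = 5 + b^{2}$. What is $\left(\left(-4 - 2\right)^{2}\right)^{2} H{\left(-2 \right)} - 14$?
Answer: $11650$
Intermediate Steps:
$\left(\left(-4 - 2\right)^{2}\right)^{2} H{\left(-2 \right)} - 14 = \left(\left(-4 - 2\right)^{2}\right)^{2} \left(5 + \left(-2\right)^{2}\right) - 14 = \left(\left(-6\right)^{2}\right)^{2} \left(5 + 4\right) - 14 = 36^{2} \cdot 9 - 14 = 1296 \cdot 9 - 14 = 11664 - 14 = 11650$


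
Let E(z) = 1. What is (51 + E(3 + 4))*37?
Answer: 1924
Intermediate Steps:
(51 + E(3 + 4))*37 = (51 + 1)*37 = 52*37 = 1924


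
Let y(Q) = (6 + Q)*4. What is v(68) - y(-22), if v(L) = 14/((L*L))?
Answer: 147975/2312 ≈ 64.003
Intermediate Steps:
v(L) = 14/L² (v(L) = 14/(L²) = 14/L²)
y(Q) = 24 + 4*Q
v(68) - y(-22) = 14/68² - (24 + 4*(-22)) = 14*(1/4624) - (24 - 88) = 7/2312 - 1*(-64) = 7/2312 + 64 = 147975/2312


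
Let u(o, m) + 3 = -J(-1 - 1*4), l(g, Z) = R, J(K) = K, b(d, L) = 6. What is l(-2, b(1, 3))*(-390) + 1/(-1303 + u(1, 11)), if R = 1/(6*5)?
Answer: -16914/1301 ≈ -13.001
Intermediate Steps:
R = 1/30 ≈ 0.033333
l(g, Z) = 1/30
u(o, m) = 2 (u(o, m) = -3 - (-1 - 1*4) = -3 - (-1 - 4) = -3 - 1*(-5) = -3 + 5 = 2)
l(-2, b(1, 3))*(-390) + 1/(-1303 + u(1, 11)) = (1/30)*(-390) + 1/(-1303 + 2) = -13 + 1/(-1301) = -13 - 1/1301 = -16914/1301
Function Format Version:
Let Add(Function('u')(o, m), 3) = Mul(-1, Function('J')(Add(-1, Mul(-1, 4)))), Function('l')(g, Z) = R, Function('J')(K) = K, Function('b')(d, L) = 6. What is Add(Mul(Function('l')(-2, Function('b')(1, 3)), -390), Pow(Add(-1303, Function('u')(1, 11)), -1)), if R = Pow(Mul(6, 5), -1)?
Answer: Rational(-16914, 1301) ≈ -13.001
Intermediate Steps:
R = Rational(1, 30) (R = Pow(30, -1) = Rational(1, 30) ≈ 0.033333)
Function('l')(g, Z) = Rational(1, 30)
Function('u')(o, m) = 2 (Function('u')(o, m) = Add(-3, Mul(-1, Add(-1, Mul(-1, 4)))) = Add(-3, Mul(-1, Add(-1, -4))) = Add(-3, Mul(-1, -5)) = Add(-3, 5) = 2)
Add(Mul(Function('l')(-2, Function('b')(1, 3)), -390), Pow(Add(-1303, Function('u')(1, 11)), -1)) = Add(Mul(Rational(1, 30), -390), Pow(Add(-1303, 2), -1)) = Add(-13, Pow(-1301, -1)) = Add(-13, Rational(-1, 1301)) = Rational(-16914, 1301)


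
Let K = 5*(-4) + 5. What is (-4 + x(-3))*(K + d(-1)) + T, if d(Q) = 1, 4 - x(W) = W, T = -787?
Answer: -829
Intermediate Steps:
K = -15 (K = -20 + 5 = -15)
x(W) = 4 - W
(-4 + x(-3))*(K + d(-1)) + T = (-4 + (4 - 1*(-3)))*(-15 + 1) - 787 = (-4 + (4 + 3))*(-14) - 787 = (-4 + 7)*(-14) - 787 = 3*(-14) - 787 = -42 - 787 = -829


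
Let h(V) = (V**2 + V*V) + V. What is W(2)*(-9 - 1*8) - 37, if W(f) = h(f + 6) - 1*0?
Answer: -2349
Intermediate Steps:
h(V) = V + 2*V**2 (h(V) = (V**2 + V**2) + V = 2*V**2 + V = V + 2*V**2)
W(f) = (6 + f)*(13 + 2*f) (W(f) = (f + 6)*(1 + 2*(f + 6)) - 1*0 = (6 + f)*(1 + 2*(6 + f)) + 0 = (6 + f)*(1 + (12 + 2*f)) + 0 = (6 + f)*(13 + 2*f) + 0 = (6 + f)*(13 + 2*f))
W(2)*(-9 - 1*8) - 37 = ((6 + 2)*(13 + 2*2))*(-9 - 1*8) - 37 = (8*(13 + 4))*(-9 - 8) - 37 = (8*17)*(-17) - 37 = 136*(-17) - 37 = -2312 - 37 = -2349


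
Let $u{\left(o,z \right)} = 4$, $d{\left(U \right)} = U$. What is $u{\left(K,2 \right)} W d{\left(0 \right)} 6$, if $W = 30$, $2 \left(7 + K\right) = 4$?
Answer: $0$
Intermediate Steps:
$K = -5$ ($K = -7 + \frac{1}{2} \cdot 4 = -7 + 2 = -5$)
$u{\left(K,2 \right)} W d{\left(0 \right)} 6 = 4 \cdot 30 \cdot 0 \cdot 6 = 120 \cdot 0 = 0$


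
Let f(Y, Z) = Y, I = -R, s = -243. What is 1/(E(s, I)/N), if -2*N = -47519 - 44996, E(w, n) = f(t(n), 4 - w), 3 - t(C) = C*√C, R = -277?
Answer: -277545/42507848 - 25626655*√277/42507848 ≈ -10.040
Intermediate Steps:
I = 277 (I = -1*(-277) = 277)
t(C) = 3 - C^(3/2) (t(C) = 3 - C*√C = 3 - C^(3/2))
E(w, n) = 3 - n^(3/2)
N = 92515/2 (N = -(-47519 - 44996)/2 = -½*(-92515) = 92515/2 ≈ 46258.)
1/(E(s, I)/N) = 1/((3 - 277^(3/2))/(92515/2)) = 1/((3 - 277*√277)*(2/92515)) = 1/(6/92515 - 554*√277/92515)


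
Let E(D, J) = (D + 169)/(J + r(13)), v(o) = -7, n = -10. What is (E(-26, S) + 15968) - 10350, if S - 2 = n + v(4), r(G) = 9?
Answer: 33565/6 ≈ 5594.2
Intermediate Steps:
S = -15 (S = 2 + (-10 - 7) = 2 - 17 = -15)
E(D, J) = (169 + D)/(9 + J) (E(D, J) = (D + 169)/(J + 9) = (169 + D)/(9 + J))
(E(-26, S) + 15968) - 10350 = ((169 - 26)/(9 - 15) + 15968) - 10350 = (143/(-6) + 15968) - 10350 = (-⅙*143 + 15968) - 10350 = (-143/6 + 15968) - 10350 = 95665/6 - 10350 = 33565/6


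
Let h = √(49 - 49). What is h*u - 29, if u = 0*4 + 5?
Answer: -29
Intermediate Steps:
u = 5 (u = 0 + 5 = 5)
h = 0 (h = √0 = 0)
h*u - 29 = 0*5 - 29 = 0 - 29 = -29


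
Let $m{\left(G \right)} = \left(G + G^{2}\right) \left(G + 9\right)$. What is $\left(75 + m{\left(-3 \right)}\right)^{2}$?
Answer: $12321$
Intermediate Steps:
$m{\left(G \right)} = \left(9 + G\right) \left(G + G^{2}\right)$ ($m{\left(G \right)} = \left(G + G^{2}\right) \left(9 + G\right) = \left(9 + G\right) \left(G + G^{2}\right)$)
$\left(75 + m{\left(-3 \right)}\right)^{2} = \left(75 - 3 \left(9 + \left(-3\right)^{2} + 10 \left(-3\right)\right)\right)^{2} = \left(75 - 3 \left(9 + 9 - 30\right)\right)^{2} = \left(75 - -36\right)^{2} = \left(75 + 36\right)^{2} = 111^{2} = 12321$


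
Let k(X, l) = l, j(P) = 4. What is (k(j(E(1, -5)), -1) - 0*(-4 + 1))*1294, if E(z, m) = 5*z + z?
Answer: -1294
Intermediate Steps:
E(z, m) = 6*z
(k(j(E(1, -5)), -1) - 0*(-4 + 1))*1294 = (-1 - 0*(-4 + 1))*1294 = (-1 - 0*(-3))*1294 = (-1 - 1*0)*1294 = (-1 + 0)*1294 = -1*1294 = -1294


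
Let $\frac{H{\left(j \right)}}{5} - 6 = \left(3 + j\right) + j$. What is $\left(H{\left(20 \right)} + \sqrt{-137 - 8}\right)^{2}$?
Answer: $\left(245 + i \sqrt{145}\right)^{2} \approx 59880.0 + 5900.4 i$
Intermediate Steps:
$H{\left(j \right)} = 45 + 10 j$ ($H{\left(j \right)} = 30 + 5 \left(\left(3 + j\right) + j\right) = 30 + 5 \left(3 + 2 j\right) = 30 + \left(15 + 10 j\right) = 45 + 10 j$)
$\left(H{\left(20 \right)} + \sqrt{-137 - 8}\right)^{2} = \left(\left(45 + 10 \cdot 20\right) + \sqrt{-137 - 8}\right)^{2} = \left(\left(45 + 200\right) + \sqrt{-145}\right)^{2} = \left(245 + i \sqrt{145}\right)^{2}$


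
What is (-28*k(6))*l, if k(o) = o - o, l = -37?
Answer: 0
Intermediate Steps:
k(o) = 0
(-28*k(6))*l = -28*0*(-37) = 0*(-37) = 0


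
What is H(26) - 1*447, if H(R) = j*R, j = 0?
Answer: -447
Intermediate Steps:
H(R) = 0 (H(R) = 0*R = 0)
H(26) - 1*447 = 0 - 1*447 = 0 - 447 = -447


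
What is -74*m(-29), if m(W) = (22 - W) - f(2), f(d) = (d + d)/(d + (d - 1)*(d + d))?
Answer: -11174/3 ≈ -3724.7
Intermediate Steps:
f(d) = 2*d/(d + 2*d*(-1 + d)) (f(d) = (2*d)/(d + (-1 + d)*(2*d)) = (2*d)/(d + 2*d*(-1 + d)) = 2*d/(d + 2*d*(-1 + d)))
m(W) = 64/3 - W (m(W) = (22 - W) - 2/(-1 + 2*2) = (22 - W) - 2/(-1 + 4) = (22 - W) - 2/3 = (22 - W) - 1*⅔ = (22 - W) - ⅔ = 64/3 - W)
-74*m(-29) = -74*(64/3 - 1*(-29)) = -74*(64/3 + 29) = -74*151/3 = -11174/3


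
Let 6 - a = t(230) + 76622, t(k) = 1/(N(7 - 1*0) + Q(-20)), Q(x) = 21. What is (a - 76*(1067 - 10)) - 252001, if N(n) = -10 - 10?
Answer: -408950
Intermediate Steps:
N(n) = -20
t(k) = 1 (t(k) = 1/(-20 + 21) = 1/1 = 1)
a = -76617 (a = 6 - (1 + 76622) = 6 - 1*76623 = 6 - 76623 = -76617)
(a - 76*(1067 - 10)) - 252001 = (-76617 - 76*(1067 - 10)) - 252001 = (-76617 - 76*1057) - 252001 = (-76617 - 80332) - 252001 = -156949 - 252001 = -408950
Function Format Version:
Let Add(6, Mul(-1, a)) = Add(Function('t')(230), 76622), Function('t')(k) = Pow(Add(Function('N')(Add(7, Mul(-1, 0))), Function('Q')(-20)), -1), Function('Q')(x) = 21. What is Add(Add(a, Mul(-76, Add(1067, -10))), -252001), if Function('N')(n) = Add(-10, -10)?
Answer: -408950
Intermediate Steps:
Function('N')(n) = -20
Function('t')(k) = 1 (Function('t')(k) = Pow(Add(-20, 21), -1) = Pow(1, -1) = 1)
a = -76617 (a = Add(6, Mul(-1, Add(1, 76622))) = Add(6, Mul(-1, 76623)) = Add(6, -76623) = -76617)
Add(Add(a, Mul(-76, Add(1067, -10))), -252001) = Add(Add(-76617, Mul(-76, Add(1067, -10))), -252001) = Add(Add(-76617, Mul(-76, 1057)), -252001) = Add(Add(-76617, -80332), -252001) = Add(-156949, -252001) = -408950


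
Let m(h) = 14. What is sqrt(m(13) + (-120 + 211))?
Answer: sqrt(105) ≈ 10.247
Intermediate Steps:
sqrt(m(13) + (-120 + 211)) = sqrt(14 + (-120 + 211)) = sqrt(14 + 91) = sqrt(105)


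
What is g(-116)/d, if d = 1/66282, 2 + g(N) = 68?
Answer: 4374612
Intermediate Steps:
g(N) = 66 (g(N) = -2 + 68 = 66)
d = 1/66282 ≈ 1.5087e-5
g(-116)/d = 66/(1/66282) = 66*66282 = 4374612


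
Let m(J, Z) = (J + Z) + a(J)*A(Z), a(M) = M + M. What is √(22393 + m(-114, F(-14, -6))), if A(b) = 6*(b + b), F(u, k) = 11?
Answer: I*√7806 ≈ 88.352*I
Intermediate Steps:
a(M) = 2*M
A(b) = 12*b (A(b) = 6*(2*b) = 12*b)
m(J, Z) = J + Z + 24*J*Z (m(J, Z) = (J + Z) + (2*J)*(12*Z) = (J + Z) + 24*J*Z = J + Z + 24*J*Z)
√(22393 + m(-114, F(-14, -6))) = √(22393 + (-114 + 11 + 24*(-114)*11)) = √(22393 + (-114 + 11 - 30096)) = √(22393 - 30199) = √(-7806) = I*√7806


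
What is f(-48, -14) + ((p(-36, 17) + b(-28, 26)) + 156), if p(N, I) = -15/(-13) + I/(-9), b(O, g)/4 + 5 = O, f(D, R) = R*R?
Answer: 25654/117 ≈ 219.26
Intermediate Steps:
f(D, R) = R**2
b(O, g) = -20 + 4*O
p(N, I) = 15/13 - I/9 (p(N, I) = -15*(-1/13) + I*(-1/9) = 15/13 - I/9)
f(-48, -14) + ((p(-36, 17) + b(-28, 26)) + 156) = (-14)**2 + (((15/13 - 1/9*17) + (-20 + 4*(-28))) + 156) = 196 + (((15/13 - 17/9) + (-20 - 112)) + 156) = 196 + ((-86/117 - 132) + 156) = 196 + (-15530/117 + 156) = 196 + 2722/117 = 25654/117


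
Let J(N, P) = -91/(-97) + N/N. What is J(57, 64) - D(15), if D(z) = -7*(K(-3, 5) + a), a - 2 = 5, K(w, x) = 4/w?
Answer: 12107/291 ≈ 41.605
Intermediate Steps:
a = 7 (a = 2 + 5 = 7)
J(N, P) = 188/97 (J(N, P) = -91*(-1/97) + 1 = 91/97 + 1 = 188/97)
D(z) = -119/3 (D(z) = -7*(4/(-3) + 7) = -7*(4*(-⅓) + 7) = -7*(-4/3 + 7) = -7*17/3 = -119/3)
J(57, 64) - D(15) = 188/97 - 1*(-119/3) = 188/97 + 119/3 = 12107/291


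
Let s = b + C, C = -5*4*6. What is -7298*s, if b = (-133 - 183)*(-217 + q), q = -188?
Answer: -933122280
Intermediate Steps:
C = -120 (C = -20*6 = -120)
b = 127980 (b = (-133 - 183)*(-217 - 188) = -316*(-405) = 127980)
s = 127860 (s = 127980 - 120 = 127860)
-7298*s = -7298*127860 = -933122280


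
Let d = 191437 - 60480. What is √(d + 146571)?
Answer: 2*√69382 ≈ 526.81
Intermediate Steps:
d = 130957
√(d + 146571) = √(130957 + 146571) = √277528 = 2*√69382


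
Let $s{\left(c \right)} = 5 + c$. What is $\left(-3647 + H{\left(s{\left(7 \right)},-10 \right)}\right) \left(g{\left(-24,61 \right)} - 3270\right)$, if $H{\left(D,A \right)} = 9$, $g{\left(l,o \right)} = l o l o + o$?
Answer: $-7785636506$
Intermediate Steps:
$g{\left(l,o \right)} = o + l^{2} o^{2}$ ($g{\left(l,o \right)} = o l^{2} o + o = l^{2} o^{2} + o = o + l^{2} o^{2}$)
$\left(-3647 + H{\left(s{\left(7 \right)},-10 \right)}\right) \left(g{\left(-24,61 \right)} - 3270\right) = \left(-3647 + 9\right) \left(61 \left(1 + 61 \left(-24\right)^{2}\right) - 3270\right) = - 3638 \left(61 \left(1 + 61 \cdot 576\right) - 3270\right) = - 3638 \left(61 \left(1 + 35136\right) - 3270\right) = - 3638 \left(61 \cdot 35137 - 3270\right) = - 3638 \left(2143357 - 3270\right) = \left(-3638\right) 2140087 = -7785636506$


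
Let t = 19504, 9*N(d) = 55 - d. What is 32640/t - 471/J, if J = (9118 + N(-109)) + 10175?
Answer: 349386699/211863419 ≈ 1.6491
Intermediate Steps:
N(d) = 55/9 - d/9 (N(d) = (55 - d)/9 = 55/9 - d/9)
J = 173801/9 (J = (9118 + (55/9 - ⅑*(-109))) + 10175 = (9118 + (55/9 + 109/9)) + 10175 = (9118 + 164/9) + 10175 = 82226/9 + 10175 = 173801/9 ≈ 19311.)
32640/t - 471/J = 32640/19504 - 471/173801/9 = 32640*(1/19504) - 471*9/173801 = 2040/1219 - 4239/173801 = 349386699/211863419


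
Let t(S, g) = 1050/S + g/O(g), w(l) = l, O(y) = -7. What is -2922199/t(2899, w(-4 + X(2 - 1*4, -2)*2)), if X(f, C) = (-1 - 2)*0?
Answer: -59300184307/18946 ≈ -3.1300e+6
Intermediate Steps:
X(f, C) = 0 (X(f, C) = -3*0 = 0)
t(S, g) = 1050/S - g/7 (t(S, g) = 1050/S + g/(-7) = 1050/S + g*(-⅐) = 1050/S - g/7)
-2922199/t(2899, w(-4 + X(2 - 1*4, -2)*2)) = -2922199/(1050/2899 - (-4 + 0*2)/7) = -2922199/(1050*(1/2899) - (-4 + 0)/7) = -2922199/(1050/2899 - ⅐*(-4)) = -2922199/(1050/2899 + 4/7) = -2922199/18946/20293 = -2922199*20293/18946 = -59300184307/18946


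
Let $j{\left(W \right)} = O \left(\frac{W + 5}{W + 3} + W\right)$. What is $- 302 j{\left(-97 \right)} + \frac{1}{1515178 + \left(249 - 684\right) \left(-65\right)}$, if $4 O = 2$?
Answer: $\frac{1051806111786}{72542291} \approx 14499.0$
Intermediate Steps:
$O = \frac{1}{2}$ ($O = \frac{1}{4} \cdot 2 = \frac{1}{2} \approx 0.5$)
$j{\left(W \right)} = \frac{W}{2} + \frac{5 + W}{2 \left(3 + W\right)}$ ($j{\left(W \right)} = \frac{\frac{W + 5}{W + 3} + W}{2} = \frac{\frac{5 + W}{3 + W} + W}{2} = \frac{W + \frac{5 + W}{3 + W}}{2} = \frac{W}{2} + \frac{5 + W}{2 \left(3 + W\right)}$)
$- 302 j{\left(-97 \right)} + \frac{1}{1515178 + \left(249 - 684\right) \left(-65\right)} = - 302 \frac{5 + \left(-97\right)^{2} + 4 \left(-97\right)}{2 \left(3 - 97\right)} + \frac{1}{1515178 + \left(249 - 684\right) \left(-65\right)} = - 302 \frac{5 + 9409 - 388}{2 \left(-94\right)} + \frac{1}{1515178 - -28275} = - 302 \cdot \frac{1}{2} \left(- \frac{1}{94}\right) 9026 + \frac{1}{1515178 + 28275} = \left(-302\right) \left(- \frac{4513}{94}\right) + \frac{1}{1543453} = \frac{681463}{47} + \frac{1}{1543453} = \frac{1051806111786}{72542291}$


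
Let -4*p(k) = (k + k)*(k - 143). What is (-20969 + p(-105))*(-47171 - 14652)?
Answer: 2101301947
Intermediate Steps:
p(k) = -k*(-143 + k)/2 (p(k) = -(k + k)*(k - 143)/4 = -2*k*(-143 + k)/4 = -k*(-143 + k)/2)
(-20969 + p(-105))*(-47171 - 14652) = (-20969 + (½)*(-105)*(143 - 1*(-105)))*(-47171 - 14652) = (-20969 + (½)*(-105)*(143 + 105))*(-61823) = (-20969 + (½)*(-105)*248)*(-61823) = (-20969 - 13020)*(-61823) = -33989*(-61823) = 2101301947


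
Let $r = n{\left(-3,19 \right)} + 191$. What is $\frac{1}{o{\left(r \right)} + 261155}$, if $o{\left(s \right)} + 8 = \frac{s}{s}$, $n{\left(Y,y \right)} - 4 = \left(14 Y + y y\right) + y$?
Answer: $\frac{1}{261148} \approx 3.8292 \cdot 10^{-6}$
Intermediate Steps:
$n{\left(Y,y \right)} = 4 + y + y^{2} + 14 Y$ ($n{\left(Y,y \right)} = 4 + \left(\left(14 Y + y y\right) + y\right) = 4 + \left(\left(14 Y + y^{2}\right) + y\right) = 4 + \left(\left(y^{2} + 14 Y\right) + y\right) = 4 + \left(y + y^{2} + 14 Y\right) = 4 + y + y^{2} + 14 Y$)
$r = 533$ ($r = \left(4 + 19 + 19^{2} + 14 \left(-3\right)\right) + 191 = \left(4 + 19 + 361 - 42\right) + 191 = 342 + 191 = 533$)
$o{\left(s \right)} = -7$ ($o{\left(s \right)} = -8 + \frac{s}{s} = -8 + 1 = -7$)
$\frac{1}{o{\left(r \right)} + 261155} = \frac{1}{-7 + 261155} = \frac{1}{261148}$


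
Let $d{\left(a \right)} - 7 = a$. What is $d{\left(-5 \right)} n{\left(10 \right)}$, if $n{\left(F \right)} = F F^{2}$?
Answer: $2000$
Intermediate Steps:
$d{\left(a \right)} = 7 + a$
$n{\left(F \right)} = F^{3}$
$d{\left(-5 \right)} n{\left(10 \right)} = \left(7 - 5\right) 10^{3} = 2 \cdot 1000 = 2000$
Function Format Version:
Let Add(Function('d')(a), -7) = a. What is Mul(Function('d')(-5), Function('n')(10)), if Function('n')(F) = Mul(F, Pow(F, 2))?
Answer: 2000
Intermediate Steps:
Function('d')(a) = Add(7, a)
Function('n')(F) = Pow(F, 3)
Mul(Function('d')(-5), Function('n')(10)) = Mul(Add(7, -5), Pow(10, 3)) = Mul(2, 1000) = 2000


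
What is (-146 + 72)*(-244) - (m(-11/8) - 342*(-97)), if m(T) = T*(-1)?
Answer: -120955/8 ≈ -15119.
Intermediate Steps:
m(T) = -T
(-146 + 72)*(-244) - (m(-11/8) - 342*(-97)) = (-146 + 72)*(-244) - (-(-11)/8 - 342*(-97)) = -74*(-244) - (-(-11)/8 + 33174) = 18056 - (-1*(-11/8) + 33174) = 18056 - (11/8 + 33174) = 18056 - 1*265403/8 = 18056 - 265403/8 = -120955/8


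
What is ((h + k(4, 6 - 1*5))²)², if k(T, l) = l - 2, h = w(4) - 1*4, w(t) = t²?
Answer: 14641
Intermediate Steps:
h = 12 (h = 4² - 1*4 = 16 - 4 = 12)
k(T, l) = -2 + l
((h + k(4, 6 - 1*5))²)² = ((12 + (-2 + (6 - 1*5)))²)² = ((12 + (-2 + (6 - 5)))²)² = ((12 + (-2 + 1))²)² = ((12 - 1)²)² = (11²)² = 121² = 14641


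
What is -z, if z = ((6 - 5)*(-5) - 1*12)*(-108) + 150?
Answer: -1986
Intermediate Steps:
z = 1986 (z = (1*(-5) - 12)*(-108) + 150 = (-5 - 12)*(-108) + 150 = -17*(-108) + 150 = 1836 + 150 = 1986)
-z = -1*1986 = -1986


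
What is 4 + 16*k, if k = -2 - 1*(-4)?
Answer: 36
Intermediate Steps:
k = 2 (k = -2 + 4 = 2)
4 + 16*k = 4 + 16*2 = 4 + 32 = 36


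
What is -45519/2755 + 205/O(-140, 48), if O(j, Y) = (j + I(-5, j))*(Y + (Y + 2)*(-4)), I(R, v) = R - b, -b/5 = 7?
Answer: -8005399/484880 ≈ -16.510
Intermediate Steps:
b = -35 (b = -5*7 = -35)
I(R, v) = 35 + R (I(R, v) = R - 1*(-35) = R + 35 = 35 + R)
O(j, Y) = (-8 - 3*Y)*(30 + j) (O(j, Y) = (j + (35 - 5))*(Y + (Y + 2)*(-4)) = (j + 30)*(Y + (2 + Y)*(-4)) = (30 + j)*(Y + (-8 - 4*Y)) = (30 + j)*(-8 - 3*Y) = (-8 - 3*Y)*(30 + j))
-45519/2755 + 205/O(-140, 48) = -45519/2755 + 205/(-240 - 90*48 - 8*(-140) - 3*48*(-140)) = -45519*1/2755 + 205/(-240 - 4320 + 1120 + 20160) = -45519/2755 + 205/16720 = -45519/2755 + 205*(1/16720) = -45519/2755 + 41/3344 = -8005399/484880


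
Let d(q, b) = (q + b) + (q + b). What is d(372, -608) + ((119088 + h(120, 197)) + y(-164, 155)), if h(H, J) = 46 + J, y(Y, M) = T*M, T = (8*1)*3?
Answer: 122579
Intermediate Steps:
T = 24 (T = 8*3 = 24)
y(Y, M) = 24*M
d(q, b) = 2*b + 2*q (d(q, b) = (b + q) + (b + q) = 2*b + 2*q)
d(372, -608) + ((119088 + h(120, 197)) + y(-164, 155)) = (2*(-608) + 2*372) + ((119088 + (46 + 197)) + 24*155) = (-1216 + 744) + ((119088 + 243) + 3720) = -472 + (119331 + 3720) = -472 + 123051 = 122579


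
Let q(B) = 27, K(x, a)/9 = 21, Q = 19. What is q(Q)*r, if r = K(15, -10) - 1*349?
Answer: -4320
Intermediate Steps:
K(x, a) = 189 (K(x, a) = 9*21 = 189)
r = -160 (r = 189 - 1*349 = 189 - 349 = -160)
q(Q)*r = 27*(-160) = -4320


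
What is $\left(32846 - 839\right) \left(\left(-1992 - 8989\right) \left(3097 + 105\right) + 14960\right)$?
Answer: $-1124924487414$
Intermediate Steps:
$\left(32846 - 839\right) \left(\left(-1992 - 8989\right) \left(3097 + 105\right) + 14960\right) = 32007 \left(\left(-10981\right) 3202 + 14960\right) = 32007 \left(-35161162 + 14960\right) = 32007 \left(-35146202\right) = -1124924487414$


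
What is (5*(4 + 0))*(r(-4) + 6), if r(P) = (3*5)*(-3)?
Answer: -780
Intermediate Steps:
r(P) = -45 (r(P) = 15*(-3) = -45)
(5*(4 + 0))*(r(-4) + 6) = (5*(4 + 0))*(-45 + 6) = (5*4)*(-39) = 20*(-39) = -780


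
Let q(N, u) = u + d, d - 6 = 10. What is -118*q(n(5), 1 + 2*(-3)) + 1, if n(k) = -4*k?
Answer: -1297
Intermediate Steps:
d = 16 (d = 6 + 10 = 16)
q(N, u) = 16 + u (q(N, u) = u + 16 = 16 + u)
-118*q(n(5), 1 + 2*(-3)) + 1 = -118*(16 + (1 + 2*(-3))) + 1 = -118*(16 + (1 - 6)) + 1 = -118*(16 - 5) + 1 = -118*11 + 1 = -1298 + 1 = -1297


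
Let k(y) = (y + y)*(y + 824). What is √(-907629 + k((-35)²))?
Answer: √4112421 ≈ 2027.9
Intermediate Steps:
k(y) = 2*y*(824 + y) (k(y) = (2*y)*(824 + y) = 2*y*(824 + y))
√(-907629 + k((-35)²)) = √(-907629 + 2*(-35)²*(824 + (-35)²)) = √(-907629 + 2*1225*(824 + 1225)) = √(-907629 + 2*1225*2049) = √(-907629 + 5020050) = √4112421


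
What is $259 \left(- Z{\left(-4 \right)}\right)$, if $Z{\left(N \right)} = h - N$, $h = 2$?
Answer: $-1554$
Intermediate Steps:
$Z{\left(N \right)} = 2 - N$
$259 \left(- Z{\left(-4 \right)}\right) = 259 \left(- (2 - -4)\right) = 259 \left(- (2 + 4)\right) = 259 \left(\left(-1\right) 6\right) = 259 \left(-6\right) = -1554$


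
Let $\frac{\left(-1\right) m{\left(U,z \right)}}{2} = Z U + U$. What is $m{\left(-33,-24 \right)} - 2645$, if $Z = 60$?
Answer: $1381$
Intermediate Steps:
$m{\left(U,z \right)} = - 122 U$ ($m{\left(U,z \right)} = - 2 \left(60 U + U\right) = - 2 \cdot 61 U = - 122 U$)
$m{\left(-33,-24 \right)} - 2645 = \left(-122\right) \left(-33\right) - 2645 = 4026 - 2645 = 1381$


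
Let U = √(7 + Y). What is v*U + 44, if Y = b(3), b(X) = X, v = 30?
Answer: 44 + 30*√10 ≈ 138.87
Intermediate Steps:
Y = 3
U = √10 (U = √(7 + 3) = √10 ≈ 3.1623)
v*U + 44 = 30*√10 + 44 = 44 + 30*√10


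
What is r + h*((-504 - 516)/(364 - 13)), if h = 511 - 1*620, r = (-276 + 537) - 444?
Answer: 15649/117 ≈ 133.75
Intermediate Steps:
r = -183 (r = 261 - 444 = -183)
h = -109 (h = 511 - 620 = -109)
r + h*((-504 - 516)/(364 - 13)) = -183 - 109*(-504 - 516)/(364 - 13) = -183 - (-111180)/351 = -183 - 109*(-340/117) = -183 + 37060/117 = 15649/117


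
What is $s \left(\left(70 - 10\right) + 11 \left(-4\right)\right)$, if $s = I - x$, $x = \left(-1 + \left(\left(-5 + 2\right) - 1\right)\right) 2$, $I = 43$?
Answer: $848$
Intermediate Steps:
$x = -10$ ($x = \left(-1 - 4\right) 2 = \left(-5\right) 2 = -10$)
$s = 53$ ($s = 43 - -10 = 43 + 10 = 53$)
$s \left(\left(70 - 10\right) + 11 \left(-4\right)\right) = 53 \left(\left(70 - 10\right) + 11 \left(-4\right)\right) = 53 \left(60 - 44\right) = 53 \cdot 16 = 848$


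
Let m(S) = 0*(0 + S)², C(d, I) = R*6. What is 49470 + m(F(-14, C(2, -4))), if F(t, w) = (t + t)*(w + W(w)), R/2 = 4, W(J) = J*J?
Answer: 49470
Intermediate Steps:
W(J) = J²
R = 8 (R = 2*4 = 8)
C(d, I) = 48 (C(d, I) = 8*6 = 48)
F(t, w) = 2*t*(w + w²) (F(t, w) = (t + t)*(w + w²) = (2*t)*(w + w²) = 2*t*(w + w²))
m(S) = 0 (m(S) = 0*S² = 0)
49470 + m(F(-14, C(2, -4))) = 49470 + 0 = 49470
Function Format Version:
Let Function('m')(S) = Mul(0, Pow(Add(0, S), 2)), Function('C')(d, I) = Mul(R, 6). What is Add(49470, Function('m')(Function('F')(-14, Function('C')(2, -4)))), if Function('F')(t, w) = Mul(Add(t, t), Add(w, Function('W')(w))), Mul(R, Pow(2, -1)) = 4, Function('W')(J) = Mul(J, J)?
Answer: 49470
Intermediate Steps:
Function('W')(J) = Pow(J, 2)
R = 8 (R = Mul(2, 4) = 8)
Function('C')(d, I) = 48 (Function('C')(d, I) = Mul(8, 6) = 48)
Function('F')(t, w) = Mul(2, t, Add(w, Pow(w, 2))) (Function('F')(t, w) = Mul(Add(t, t), Add(w, Pow(w, 2))) = Mul(Mul(2, t), Add(w, Pow(w, 2))) = Mul(2, t, Add(w, Pow(w, 2))))
Function('m')(S) = 0 (Function('m')(S) = Mul(0, Pow(S, 2)) = 0)
Add(49470, Function('m')(Function('F')(-14, Function('C')(2, -4)))) = Add(49470, 0) = 49470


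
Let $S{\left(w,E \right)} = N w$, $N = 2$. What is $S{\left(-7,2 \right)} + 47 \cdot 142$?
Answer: $6660$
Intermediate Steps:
$S{\left(w,E \right)} = 2 w$
$S{\left(-7,2 \right)} + 47 \cdot 142 = 2 \left(-7\right) + 47 \cdot 142 = -14 + 6674 = 6660$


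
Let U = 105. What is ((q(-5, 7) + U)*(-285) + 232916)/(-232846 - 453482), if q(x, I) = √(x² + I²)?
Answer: -202991/686328 + 95*√74/228776 ≈ -0.29219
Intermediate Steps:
q(x, I) = √(I² + x²)
((q(-5, 7) + U)*(-285) + 232916)/(-232846 - 453482) = ((√(7² + (-5)²) + 105)*(-285) + 232916)/(-232846 - 453482) = ((√(49 + 25) + 105)*(-285) + 232916)/(-686328) = ((√74 + 105)*(-285) + 232916)*(-1/686328) = ((105 + √74)*(-285) + 232916)*(-1/686328) = ((-29925 - 285*√74) + 232916)*(-1/686328) = (202991 - 285*√74)*(-1/686328) = -202991/686328 + 95*√74/228776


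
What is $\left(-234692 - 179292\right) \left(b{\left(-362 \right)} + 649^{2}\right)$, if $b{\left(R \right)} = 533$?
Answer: $-174591128256$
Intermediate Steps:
$\left(-234692 - 179292\right) \left(b{\left(-362 \right)} + 649^{2}\right) = \left(-234692 - 179292\right) \left(533 + 649^{2}\right) = - 413984 \left(533 + 421201\right) = \left(-413984\right) 421734 = -174591128256$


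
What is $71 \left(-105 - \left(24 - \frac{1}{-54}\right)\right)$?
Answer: $- \frac{494657}{54} \approx -9160.3$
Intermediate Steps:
$71 \left(-105 - \left(24 - \frac{1}{-54}\right)\right) = 71 \left(-105 - \frac{1297}{54}\right) = 71 \left(- \frac{6967}{54}\right) = - \frac{494657}{54}$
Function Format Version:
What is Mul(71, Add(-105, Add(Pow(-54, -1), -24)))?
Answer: Rational(-494657, 54) ≈ -9160.3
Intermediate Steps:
Mul(71, Add(-105, Add(Pow(-54, -1), -24))) = Mul(71, Add(-105, Add(Rational(-1, 54), -24))) = Mul(71, Add(-105, Rational(-1297, 54))) = Mul(71, Rational(-6967, 54)) = Rational(-494657, 54)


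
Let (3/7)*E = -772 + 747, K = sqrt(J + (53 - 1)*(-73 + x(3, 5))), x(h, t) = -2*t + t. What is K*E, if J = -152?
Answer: -700*I*sqrt(263)/3 ≈ -3784.0*I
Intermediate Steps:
x(h, t) = -t
K = 4*I*sqrt(263) (K = sqrt(-152 + (53 - 1)*(-73 - 1*5)) = sqrt(-152 + 52*(-73 - 5)) = sqrt(-152 + 52*(-78)) = sqrt(-152 - 4056) = sqrt(-4208) = 4*I*sqrt(263) ≈ 64.869*I)
E = -175/3 (E = 7*(-772 + 747)/3 = (7/3)*(-25) = -175/3 ≈ -58.333)
K*E = (4*I*sqrt(263))*(-175/3) = -700*I*sqrt(263)/3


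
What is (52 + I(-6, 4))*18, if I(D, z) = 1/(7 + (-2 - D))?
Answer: 10314/11 ≈ 937.64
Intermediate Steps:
I(D, z) = 1/(5 - D)
(52 + I(-6, 4))*18 = (52 - 1/(-5 - 6))*18 = (52 - 1/(-11))*18 = (52 - 1*(-1/11))*18 = (52 + 1/11)*18 = (573/11)*18 = 10314/11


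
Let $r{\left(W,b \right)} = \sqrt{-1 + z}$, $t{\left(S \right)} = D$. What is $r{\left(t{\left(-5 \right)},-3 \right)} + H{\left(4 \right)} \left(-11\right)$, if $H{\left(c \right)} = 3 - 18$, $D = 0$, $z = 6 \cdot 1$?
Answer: $165 + \sqrt{5} \approx 167.24$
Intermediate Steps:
$z = 6$
$t{\left(S \right)} = 0$
$H{\left(c \right)} = -15$ ($H{\left(c \right)} = 3 - 18 = -15$)
$r{\left(W,b \right)} = \sqrt{5}$ ($r{\left(W,b \right)} = \sqrt{-1 + 6} = \sqrt{5}$)
$r{\left(t{\left(-5 \right)},-3 \right)} + H{\left(4 \right)} \left(-11\right) = \sqrt{5} - -165 = \sqrt{5} + 165 = 165 + \sqrt{5}$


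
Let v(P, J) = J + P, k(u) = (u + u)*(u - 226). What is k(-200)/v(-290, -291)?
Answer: -170400/581 ≈ -293.29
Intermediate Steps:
k(u) = 2*u*(-226 + u) (k(u) = (2*u)*(-226 + u) = 2*u*(-226 + u))
k(-200)/v(-290, -291) = (2*(-200)*(-226 - 200))/(-291 - 290) = (2*(-200)*(-426))/(-581) = 170400*(-1/581) = -170400/581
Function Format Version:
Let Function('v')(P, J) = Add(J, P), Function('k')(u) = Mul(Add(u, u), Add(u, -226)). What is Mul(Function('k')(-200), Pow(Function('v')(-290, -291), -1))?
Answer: Rational(-170400, 581) ≈ -293.29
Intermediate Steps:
Function('k')(u) = Mul(2, u, Add(-226, u)) (Function('k')(u) = Mul(Mul(2, u), Add(-226, u)) = Mul(2, u, Add(-226, u)))
Mul(Function('k')(-200), Pow(Function('v')(-290, -291), -1)) = Mul(Mul(2, -200, Add(-226, -200)), Pow(Add(-291, -290), -1)) = Mul(Mul(2, -200, -426), Pow(-581, -1)) = Mul(170400, Rational(-1, 581)) = Rational(-170400, 581)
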